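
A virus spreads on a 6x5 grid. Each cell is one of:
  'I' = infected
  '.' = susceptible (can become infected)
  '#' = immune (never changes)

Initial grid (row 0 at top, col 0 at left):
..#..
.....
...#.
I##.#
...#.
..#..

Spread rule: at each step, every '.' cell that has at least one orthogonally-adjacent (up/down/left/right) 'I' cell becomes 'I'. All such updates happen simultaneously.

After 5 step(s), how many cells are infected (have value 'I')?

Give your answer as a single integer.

Step 0 (initial): 1 infected
Step 1: +2 new -> 3 infected
Step 2: +4 new -> 7 infected
Step 3: +5 new -> 12 infected
Step 4: +2 new -> 14 infected
Step 5: +1 new -> 15 infected

Answer: 15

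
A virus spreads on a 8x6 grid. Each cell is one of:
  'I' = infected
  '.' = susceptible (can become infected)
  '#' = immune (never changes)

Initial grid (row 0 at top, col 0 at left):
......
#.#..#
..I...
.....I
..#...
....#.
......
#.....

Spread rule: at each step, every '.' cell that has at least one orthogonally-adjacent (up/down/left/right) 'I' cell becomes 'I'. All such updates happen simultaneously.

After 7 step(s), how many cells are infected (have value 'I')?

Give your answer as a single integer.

Step 0 (initial): 2 infected
Step 1: +6 new -> 8 infected
Step 2: +8 new -> 16 infected
Step 3: +7 new -> 23 infected
Step 4: +8 new -> 31 infected
Step 5: +6 new -> 37 infected
Step 6: +4 new -> 41 infected
Step 7: +1 new -> 42 infected

Answer: 42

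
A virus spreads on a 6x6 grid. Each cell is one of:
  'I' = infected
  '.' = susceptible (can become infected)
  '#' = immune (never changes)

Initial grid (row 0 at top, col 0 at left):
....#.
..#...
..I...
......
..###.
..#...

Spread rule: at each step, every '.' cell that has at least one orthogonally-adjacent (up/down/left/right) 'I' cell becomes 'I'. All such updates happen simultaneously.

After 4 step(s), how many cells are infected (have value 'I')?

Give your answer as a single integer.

Answer: 24

Derivation:
Step 0 (initial): 1 infected
Step 1: +3 new -> 4 infected
Step 2: +6 new -> 10 infected
Step 3: +8 new -> 18 infected
Step 4: +6 new -> 24 infected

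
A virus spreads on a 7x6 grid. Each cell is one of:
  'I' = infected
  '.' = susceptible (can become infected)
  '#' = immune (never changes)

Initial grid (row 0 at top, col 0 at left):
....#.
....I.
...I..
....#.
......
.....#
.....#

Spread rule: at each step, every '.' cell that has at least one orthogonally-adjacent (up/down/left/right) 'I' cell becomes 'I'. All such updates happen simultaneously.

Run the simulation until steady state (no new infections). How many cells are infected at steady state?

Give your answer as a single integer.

Answer: 38

Derivation:
Step 0 (initial): 2 infected
Step 1: +5 new -> 7 infected
Step 2: +7 new -> 14 infected
Step 3: +8 new -> 22 infected
Step 4: +8 new -> 30 infected
Step 5: +5 new -> 35 infected
Step 6: +2 new -> 37 infected
Step 7: +1 new -> 38 infected
Step 8: +0 new -> 38 infected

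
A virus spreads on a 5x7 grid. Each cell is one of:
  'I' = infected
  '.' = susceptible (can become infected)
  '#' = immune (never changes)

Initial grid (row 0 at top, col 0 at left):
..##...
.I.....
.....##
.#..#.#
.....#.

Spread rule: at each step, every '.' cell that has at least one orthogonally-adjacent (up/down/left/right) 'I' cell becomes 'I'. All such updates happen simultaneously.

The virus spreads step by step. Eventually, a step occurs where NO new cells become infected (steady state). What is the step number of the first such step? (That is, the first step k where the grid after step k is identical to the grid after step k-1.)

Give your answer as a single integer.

Step 0 (initial): 1 infected
Step 1: +4 new -> 5 infected
Step 2: +4 new -> 9 infected
Step 3: +4 new -> 13 infected
Step 4: +6 new -> 19 infected
Step 5: +4 new -> 23 infected
Step 6: +2 new -> 25 infected
Step 7: +0 new -> 25 infected

Answer: 7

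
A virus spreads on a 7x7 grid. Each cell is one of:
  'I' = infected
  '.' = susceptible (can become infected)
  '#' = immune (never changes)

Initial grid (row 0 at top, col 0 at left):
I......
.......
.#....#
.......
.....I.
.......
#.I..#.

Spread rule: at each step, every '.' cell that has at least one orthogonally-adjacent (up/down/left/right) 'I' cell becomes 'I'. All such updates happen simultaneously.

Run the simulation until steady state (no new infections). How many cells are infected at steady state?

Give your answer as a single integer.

Step 0 (initial): 3 infected
Step 1: +9 new -> 12 infected
Step 2: +13 new -> 25 infected
Step 3: +10 new -> 35 infected
Step 4: +9 new -> 44 infected
Step 5: +1 new -> 45 infected
Step 6: +0 new -> 45 infected

Answer: 45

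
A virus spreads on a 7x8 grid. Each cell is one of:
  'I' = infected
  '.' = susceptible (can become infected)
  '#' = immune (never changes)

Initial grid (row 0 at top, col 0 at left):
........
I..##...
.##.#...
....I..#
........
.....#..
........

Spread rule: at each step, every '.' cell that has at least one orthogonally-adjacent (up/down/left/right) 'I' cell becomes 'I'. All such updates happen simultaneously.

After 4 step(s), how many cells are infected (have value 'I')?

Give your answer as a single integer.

Step 0 (initial): 2 infected
Step 1: +6 new -> 8 infected
Step 2: +10 new -> 18 infected
Step 3: +9 new -> 27 infected
Step 4: +11 new -> 38 infected

Answer: 38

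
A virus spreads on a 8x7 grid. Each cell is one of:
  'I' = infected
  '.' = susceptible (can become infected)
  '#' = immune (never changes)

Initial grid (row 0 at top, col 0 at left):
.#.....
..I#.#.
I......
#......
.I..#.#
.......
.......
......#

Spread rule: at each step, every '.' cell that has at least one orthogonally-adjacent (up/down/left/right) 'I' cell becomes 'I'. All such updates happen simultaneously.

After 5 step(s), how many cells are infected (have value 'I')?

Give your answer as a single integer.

Answer: 41

Derivation:
Step 0 (initial): 3 infected
Step 1: +9 new -> 12 infected
Step 2: +8 new -> 20 infected
Step 3: +7 new -> 27 infected
Step 4: +8 new -> 35 infected
Step 5: +6 new -> 41 infected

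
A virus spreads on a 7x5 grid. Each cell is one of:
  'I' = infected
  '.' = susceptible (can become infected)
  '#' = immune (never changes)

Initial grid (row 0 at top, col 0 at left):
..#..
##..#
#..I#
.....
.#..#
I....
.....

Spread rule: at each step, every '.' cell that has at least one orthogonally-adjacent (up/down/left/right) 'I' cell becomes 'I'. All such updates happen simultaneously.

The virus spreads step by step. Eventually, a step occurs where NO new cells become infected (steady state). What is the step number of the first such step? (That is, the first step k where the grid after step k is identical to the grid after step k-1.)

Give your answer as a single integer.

Step 0 (initial): 2 infected
Step 1: +6 new -> 8 infected
Step 2: +9 new -> 17 infected
Step 3: +5 new -> 22 infected
Step 4: +2 new -> 24 infected
Step 5: +1 new -> 25 infected
Step 6: +0 new -> 25 infected

Answer: 6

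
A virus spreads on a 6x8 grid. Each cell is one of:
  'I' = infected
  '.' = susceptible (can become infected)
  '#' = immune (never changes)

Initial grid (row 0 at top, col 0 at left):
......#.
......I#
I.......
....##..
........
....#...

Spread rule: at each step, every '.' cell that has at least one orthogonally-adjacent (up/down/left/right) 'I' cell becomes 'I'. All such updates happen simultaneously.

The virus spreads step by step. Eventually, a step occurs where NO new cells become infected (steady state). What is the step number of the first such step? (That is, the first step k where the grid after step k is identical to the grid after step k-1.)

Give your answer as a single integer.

Step 0 (initial): 2 infected
Step 1: +5 new -> 7 infected
Step 2: +10 new -> 17 infected
Step 3: +11 new -> 28 infected
Step 4: +8 new -> 36 infected
Step 5: +5 new -> 41 infected
Step 6: +1 new -> 42 infected
Step 7: +0 new -> 42 infected

Answer: 7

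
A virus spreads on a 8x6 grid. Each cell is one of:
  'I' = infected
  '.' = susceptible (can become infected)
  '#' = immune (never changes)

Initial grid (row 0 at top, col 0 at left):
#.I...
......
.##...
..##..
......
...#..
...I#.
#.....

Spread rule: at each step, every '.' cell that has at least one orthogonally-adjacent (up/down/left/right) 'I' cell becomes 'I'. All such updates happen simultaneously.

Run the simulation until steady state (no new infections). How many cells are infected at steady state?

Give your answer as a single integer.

Step 0 (initial): 2 infected
Step 1: +5 new -> 7 infected
Step 2: +7 new -> 14 infected
Step 3: +9 new -> 23 infected
Step 4: +7 new -> 30 infected
Step 5: +7 new -> 37 infected
Step 6: +3 new -> 40 infected
Step 7: +0 new -> 40 infected

Answer: 40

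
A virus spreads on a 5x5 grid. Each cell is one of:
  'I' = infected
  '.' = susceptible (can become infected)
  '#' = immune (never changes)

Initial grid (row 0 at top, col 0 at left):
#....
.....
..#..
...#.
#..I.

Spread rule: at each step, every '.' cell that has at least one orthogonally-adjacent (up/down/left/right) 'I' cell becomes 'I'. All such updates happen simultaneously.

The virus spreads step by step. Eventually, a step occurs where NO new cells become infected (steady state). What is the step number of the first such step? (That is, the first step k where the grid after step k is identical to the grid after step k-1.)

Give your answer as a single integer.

Answer: 8

Derivation:
Step 0 (initial): 1 infected
Step 1: +2 new -> 3 infected
Step 2: +3 new -> 6 infected
Step 3: +2 new -> 8 infected
Step 4: +4 new -> 12 infected
Step 5: +4 new -> 16 infected
Step 6: +4 new -> 20 infected
Step 7: +1 new -> 21 infected
Step 8: +0 new -> 21 infected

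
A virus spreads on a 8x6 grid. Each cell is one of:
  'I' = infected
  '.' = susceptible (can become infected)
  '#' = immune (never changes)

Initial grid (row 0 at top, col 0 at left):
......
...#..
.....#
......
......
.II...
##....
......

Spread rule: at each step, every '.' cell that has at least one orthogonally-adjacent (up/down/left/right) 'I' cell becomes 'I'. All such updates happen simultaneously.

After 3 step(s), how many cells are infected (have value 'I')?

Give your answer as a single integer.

Answer: 23

Derivation:
Step 0 (initial): 2 infected
Step 1: +5 new -> 7 infected
Step 2: +7 new -> 14 infected
Step 3: +9 new -> 23 infected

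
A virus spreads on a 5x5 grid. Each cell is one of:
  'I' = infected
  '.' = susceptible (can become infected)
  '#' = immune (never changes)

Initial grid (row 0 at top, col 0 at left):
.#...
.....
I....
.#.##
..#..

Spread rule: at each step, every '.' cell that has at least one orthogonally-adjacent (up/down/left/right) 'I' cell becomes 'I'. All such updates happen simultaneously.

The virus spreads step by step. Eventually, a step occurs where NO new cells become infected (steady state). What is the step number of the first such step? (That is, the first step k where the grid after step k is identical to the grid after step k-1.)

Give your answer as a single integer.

Step 0 (initial): 1 infected
Step 1: +3 new -> 4 infected
Step 2: +4 new -> 8 infected
Step 3: +4 new -> 12 infected
Step 4: +3 new -> 15 infected
Step 5: +2 new -> 17 infected
Step 6: +1 new -> 18 infected
Step 7: +0 new -> 18 infected

Answer: 7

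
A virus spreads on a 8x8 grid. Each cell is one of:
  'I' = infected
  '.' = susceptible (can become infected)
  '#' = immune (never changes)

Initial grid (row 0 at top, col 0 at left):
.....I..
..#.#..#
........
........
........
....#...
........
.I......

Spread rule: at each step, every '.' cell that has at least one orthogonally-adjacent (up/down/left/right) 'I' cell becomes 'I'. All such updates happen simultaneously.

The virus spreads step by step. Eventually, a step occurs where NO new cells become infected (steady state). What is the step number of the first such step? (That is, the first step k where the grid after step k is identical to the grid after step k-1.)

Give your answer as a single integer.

Step 0 (initial): 2 infected
Step 1: +6 new -> 8 infected
Step 2: +8 new -> 16 infected
Step 3: +10 new -> 26 infected
Step 4: +12 new -> 38 infected
Step 5: +14 new -> 52 infected
Step 6: +6 new -> 58 infected
Step 7: +2 new -> 60 infected
Step 8: +0 new -> 60 infected

Answer: 8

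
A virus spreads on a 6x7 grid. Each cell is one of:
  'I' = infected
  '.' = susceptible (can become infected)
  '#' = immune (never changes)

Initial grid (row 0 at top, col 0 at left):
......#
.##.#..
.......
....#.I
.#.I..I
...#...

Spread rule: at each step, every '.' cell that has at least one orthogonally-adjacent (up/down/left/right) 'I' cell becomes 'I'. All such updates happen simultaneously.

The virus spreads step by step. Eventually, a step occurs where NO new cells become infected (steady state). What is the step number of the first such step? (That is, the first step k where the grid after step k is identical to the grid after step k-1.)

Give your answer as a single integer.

Answer: 8

Derivation:
Step 0 (initial): 3 infected
Step 1: +7 new -> 10 infected
Step 2: +7 new -> 17 infected
Step 3: +6 new -> 23 infected
Step 4: +5 new -> 28 infected
Step 5: +4 new -> 32 infected
Step 6: +2 new -> 34 infected
Step 7: +1 new -> 35 infected
Step 8: +0 new -> 35 infected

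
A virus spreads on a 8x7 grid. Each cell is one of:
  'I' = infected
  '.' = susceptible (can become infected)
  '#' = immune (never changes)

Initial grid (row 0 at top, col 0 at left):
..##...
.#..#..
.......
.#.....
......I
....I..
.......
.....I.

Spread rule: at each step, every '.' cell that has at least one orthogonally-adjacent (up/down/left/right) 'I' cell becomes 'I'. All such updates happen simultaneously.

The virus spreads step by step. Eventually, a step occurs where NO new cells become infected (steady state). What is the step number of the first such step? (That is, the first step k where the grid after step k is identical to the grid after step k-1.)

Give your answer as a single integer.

Answer: 11

Derivation:
Step 0 (initial): 3 infected
Step 1: +10 new -> 13 infected
Step 2: +8 new -> 21 infected
Step 3: +8 new -> 29 infected
Step 4: +8 new -> 37 infected
Step 5: +6 new -> 43 infected
Step 6: +4 new -> 47 infected
Step 7: +1 new -> 48 infected
Step 8: +1 new -> 49 infected
Step 9: +1 new -> 50 infected
Step 10: +1 new -> 51 infected
Step 11: +0 new -> 51 infected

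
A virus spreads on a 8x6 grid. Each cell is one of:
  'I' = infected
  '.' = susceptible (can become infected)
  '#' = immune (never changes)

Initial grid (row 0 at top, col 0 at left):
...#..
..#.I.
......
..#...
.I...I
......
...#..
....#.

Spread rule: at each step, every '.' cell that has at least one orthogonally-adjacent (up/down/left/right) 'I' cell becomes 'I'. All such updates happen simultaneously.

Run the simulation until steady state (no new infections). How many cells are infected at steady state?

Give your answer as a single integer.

Answer: 43

Derivation:
Step 0 (initial): 3 infected
Step 1: +11 new -> 14 infected
Step 2: +12 new -> 26 infected
Step 3: +10 new -> 36 infected
Step 4: +4 new -> 40 infected
Step 5: +3 new -> 43 infected
Step 6: +0 new -> 43 infected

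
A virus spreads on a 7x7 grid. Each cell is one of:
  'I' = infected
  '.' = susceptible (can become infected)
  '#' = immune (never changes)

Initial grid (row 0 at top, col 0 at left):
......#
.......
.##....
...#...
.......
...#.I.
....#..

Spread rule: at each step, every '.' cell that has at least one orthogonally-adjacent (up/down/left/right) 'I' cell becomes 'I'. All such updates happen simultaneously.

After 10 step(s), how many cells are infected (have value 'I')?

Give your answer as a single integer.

Answer: 43

Derivation:
Step 0 (initial): 1 infected
Step 1: +4 new -> 5 infected
Step 2: +4 new -> 9 infected
Step 3: +4 new -> 13 infected
Step 4: +4 new -> 17 infected
Step 5: +7 new -> 24 infected
Step 6: +6 new -> 30 infected
Step 7: +6 new -> 36 infected
Step 8: +4 new -> 40 infected
Step 9: +2 new -> 42 infected
Step 10: +1 new -> 43 infected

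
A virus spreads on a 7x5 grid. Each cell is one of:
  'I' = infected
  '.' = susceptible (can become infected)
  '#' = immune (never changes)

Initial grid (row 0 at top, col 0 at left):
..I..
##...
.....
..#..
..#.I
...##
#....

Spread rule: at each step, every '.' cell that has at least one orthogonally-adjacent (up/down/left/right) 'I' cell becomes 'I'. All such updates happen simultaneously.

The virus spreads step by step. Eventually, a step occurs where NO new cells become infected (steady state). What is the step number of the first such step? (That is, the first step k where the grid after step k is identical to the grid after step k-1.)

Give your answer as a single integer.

Step 0 (initial): 2 infected
Step 1: +5 new -> 7 infected
Step 2: +6 new -> 13 infected
Step 3: +3 new -> 16 infected
Step 4: +2 new -> 18 infected
Step 5: +2 new -> 20 infected
Step 6: +2 new -> 22 infected
Step 7: +3 new -> 25 infected
Step 8: +1 new -> 26 infected
Step 9: +1 new -> 27 infected
Step 10: +1 new -> 28 infected
Step 11: +0 new -> 28 infected

Answer: 11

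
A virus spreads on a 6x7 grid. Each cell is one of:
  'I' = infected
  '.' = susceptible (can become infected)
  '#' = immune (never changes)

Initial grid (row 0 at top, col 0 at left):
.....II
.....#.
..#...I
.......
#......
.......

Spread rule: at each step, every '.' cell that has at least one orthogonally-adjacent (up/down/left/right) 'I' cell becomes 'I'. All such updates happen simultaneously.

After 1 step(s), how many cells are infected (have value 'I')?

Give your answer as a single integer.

Answer: 7

Derivation:
Step 0 (initial): 3 infected
Step 1: +4 new -> 7 infected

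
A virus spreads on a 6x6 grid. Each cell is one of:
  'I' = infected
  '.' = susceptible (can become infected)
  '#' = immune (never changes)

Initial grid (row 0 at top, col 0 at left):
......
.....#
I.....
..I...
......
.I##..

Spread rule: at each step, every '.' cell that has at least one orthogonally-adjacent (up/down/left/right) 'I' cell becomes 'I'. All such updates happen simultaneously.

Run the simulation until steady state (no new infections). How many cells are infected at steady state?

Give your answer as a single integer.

Step 0 (initial): 3 infected
Step 1: +9 new -> 12 infected
Step 2: +7 new -> 19 infected
Step 3: +6 new -> 25 infected
Step 4: +5 new -> 30 infected
Step 5: +2 new -> 32 infected
Step 6: +1 new -> 33 infected
Step 7: +0 new -> 33 infected

Answer: 33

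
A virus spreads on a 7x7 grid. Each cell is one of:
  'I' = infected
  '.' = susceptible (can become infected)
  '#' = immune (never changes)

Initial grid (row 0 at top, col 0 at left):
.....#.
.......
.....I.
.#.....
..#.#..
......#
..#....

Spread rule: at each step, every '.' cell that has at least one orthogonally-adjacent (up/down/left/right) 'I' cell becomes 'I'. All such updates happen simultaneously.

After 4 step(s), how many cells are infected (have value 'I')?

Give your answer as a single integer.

Answer: 25

Derivation:
Step 0 (initial): 1 infected
Step 1: +4 new -> 5 infected
Step 2: +6 new -> 11 infected
Step 3: +7 new -> 18 infected
Step 4: +7 new -> 25 infected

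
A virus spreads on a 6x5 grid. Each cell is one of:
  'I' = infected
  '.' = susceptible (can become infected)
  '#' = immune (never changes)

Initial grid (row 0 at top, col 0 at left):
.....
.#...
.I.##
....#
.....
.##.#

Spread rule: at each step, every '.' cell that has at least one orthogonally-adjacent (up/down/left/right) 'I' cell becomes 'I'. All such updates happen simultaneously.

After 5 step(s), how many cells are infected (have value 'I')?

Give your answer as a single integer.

Answer: 23

Derivation:
Step 0 (initial): 1 infected
Step 1: +3 new -> 4 infected
Step 2: +5 new -> 9 infected
Step 3: +6 new -> 15 infected
Step 4: +5 new -> 20 infected
Step 5: +3 new -> 23 infected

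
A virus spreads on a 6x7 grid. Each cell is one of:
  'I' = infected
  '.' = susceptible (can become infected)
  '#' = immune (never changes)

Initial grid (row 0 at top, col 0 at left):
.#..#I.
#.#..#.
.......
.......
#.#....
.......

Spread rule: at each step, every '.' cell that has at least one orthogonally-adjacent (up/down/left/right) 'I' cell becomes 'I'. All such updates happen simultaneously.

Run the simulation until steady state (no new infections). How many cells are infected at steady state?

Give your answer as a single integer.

Step 0 (initial): 1 infected
Step 1: +1 new -> 2 infected
Step 2: +1 new -> 3 infected
Step 3: +1 new -> 4 infected
Step 4: +2 new -> 6 infected
Step 5: +3 new -> 9 infected
Step 6: +5 new -> 14 infected
Step 7: +5 new -> 19 infected
Step 8: +5 new -> 24 infected
Step 9: +5 new -> 29 infected
Step 10: +3 new -> 32 infected
Step 11: +1 new -> 33 infected
Step 12: +1 new -> 34 infected
Step 13: +0 new -> 34 infected

Answer: 34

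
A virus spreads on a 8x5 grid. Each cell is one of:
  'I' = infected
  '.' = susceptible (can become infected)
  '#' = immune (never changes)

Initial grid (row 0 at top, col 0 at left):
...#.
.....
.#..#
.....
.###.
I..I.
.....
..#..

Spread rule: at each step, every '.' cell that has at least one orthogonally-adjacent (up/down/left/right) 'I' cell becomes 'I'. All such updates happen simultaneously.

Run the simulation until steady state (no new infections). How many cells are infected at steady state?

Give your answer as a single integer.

Answer: 33

Derivation:
Step 0 (initial): 2 infected
Step 1: +6 new -> 8 infected
Step 2: +7 new -> 15 infected
Step 3: +5 new -> 20 infected
Step 4: +3 new -> 23 infected
Step 5: +4 new -> 27 infected
Step 6: +3 new -> 30 infected
Step 7: +2 new -> 32 infected
Step 8: +1 new -> 33 infected
Step 9: +0 new -> 33 infected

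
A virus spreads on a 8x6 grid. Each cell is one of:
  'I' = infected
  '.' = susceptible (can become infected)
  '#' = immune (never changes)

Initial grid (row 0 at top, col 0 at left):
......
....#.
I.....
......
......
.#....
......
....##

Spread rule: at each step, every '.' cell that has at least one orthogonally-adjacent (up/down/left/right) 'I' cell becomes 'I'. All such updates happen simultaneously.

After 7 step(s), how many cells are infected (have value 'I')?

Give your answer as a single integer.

Answer: 40

Derivation:
Step 0 (initial): 1 infected
Step 1: +3 new -> 4 infected
Step 2: +5 new -> 9 infected
Step 3: +6 new -> 15 infected
Step 4: +6 new -> 21 infected
Step 5: +7 new -> 28 infected
Step 6: +7 new -> 35 infected
Step 7: +5 new -> 40 infected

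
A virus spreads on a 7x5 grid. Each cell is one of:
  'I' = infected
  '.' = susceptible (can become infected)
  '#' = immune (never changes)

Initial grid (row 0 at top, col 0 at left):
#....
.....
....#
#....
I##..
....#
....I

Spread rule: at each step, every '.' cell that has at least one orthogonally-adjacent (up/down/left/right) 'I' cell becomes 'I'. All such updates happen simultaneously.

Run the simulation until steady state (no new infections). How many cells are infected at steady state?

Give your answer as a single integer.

Answer: 29

Derivation:
Step 0 (initial): 2 infected
Step 1: +2 new -> 4 infected
Step 2: +4 new -> 8 infected
Step 3: +3 new -> 11 infected
Step 4: +2 new -> 13 infected
Step 5: +3 new -> 16 infected
Step 6: +3 new -> 19 infected
Step 7: +4 new -> 23 infected
Step 8: +4 new -> 27 infected
Step 9: +2 new -> 29 infected
Step 10: +0 new -> 29 infected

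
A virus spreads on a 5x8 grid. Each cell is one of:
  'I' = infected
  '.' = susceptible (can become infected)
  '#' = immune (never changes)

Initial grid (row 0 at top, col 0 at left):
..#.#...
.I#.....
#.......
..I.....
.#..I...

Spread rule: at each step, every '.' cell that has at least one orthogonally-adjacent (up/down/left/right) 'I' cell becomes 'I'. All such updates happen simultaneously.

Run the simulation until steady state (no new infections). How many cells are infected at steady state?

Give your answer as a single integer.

Step 0 (initial): 3 infected
Step 1: +10 new -> 13 infected
Step 2: +6 new -> 19 infected
Step 3: +6 new -> 25 infected
Step 4: +4 new -> 29 infected
Step 5: +3 new -> 32 infected
Step 6: +2 new -> 34 infected
Step 7: +1 new -> 35 infected
Step 8: +0 new -> 35 infected

Answer: 35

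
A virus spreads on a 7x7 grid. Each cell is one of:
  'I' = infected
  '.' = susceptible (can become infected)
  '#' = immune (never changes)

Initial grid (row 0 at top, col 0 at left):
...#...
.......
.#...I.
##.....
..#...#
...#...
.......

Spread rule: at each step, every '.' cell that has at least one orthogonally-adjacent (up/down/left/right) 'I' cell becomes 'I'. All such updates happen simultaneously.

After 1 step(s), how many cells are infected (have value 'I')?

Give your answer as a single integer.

Answer: 5

Derivation:
Step 0 (initial): 1 infected
Step 1: +4 new -> 5 infected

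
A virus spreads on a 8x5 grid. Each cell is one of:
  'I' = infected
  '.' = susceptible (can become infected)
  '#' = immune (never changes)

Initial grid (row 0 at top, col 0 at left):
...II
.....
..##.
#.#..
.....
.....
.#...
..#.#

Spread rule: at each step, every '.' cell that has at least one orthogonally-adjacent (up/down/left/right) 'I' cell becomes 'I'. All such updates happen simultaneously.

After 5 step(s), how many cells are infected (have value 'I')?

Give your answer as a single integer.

Answer: 19

Derivation:
Step 0 (initial): 2 infected
Step 1: +3 new -> 5 infected
Step 2: +3 new -> 8 infected
Step 3: +3 new -> 11 infected
Step 4: +4 new -> 15 infected
Step 5: +4 new -> 19 infected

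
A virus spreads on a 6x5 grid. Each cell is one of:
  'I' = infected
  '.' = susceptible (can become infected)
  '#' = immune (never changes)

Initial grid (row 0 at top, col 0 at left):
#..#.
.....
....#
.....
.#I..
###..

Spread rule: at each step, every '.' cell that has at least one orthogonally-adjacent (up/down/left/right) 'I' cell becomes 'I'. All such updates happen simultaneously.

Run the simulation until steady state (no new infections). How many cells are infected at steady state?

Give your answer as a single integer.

Answer: 23

Derivation:
Step 0 (initial): 1 infected
Step 1: +2 new -> 3 infected
Step 2: +5 new -> 8 infected
Step 3: +6 new -> 14 infected
Step 4: +5 new -> 19 infected
Step 5: +3 new -> 22 infected
Step 6: +1 new -> 23 infected
Step 7: +0 new -> 23 infected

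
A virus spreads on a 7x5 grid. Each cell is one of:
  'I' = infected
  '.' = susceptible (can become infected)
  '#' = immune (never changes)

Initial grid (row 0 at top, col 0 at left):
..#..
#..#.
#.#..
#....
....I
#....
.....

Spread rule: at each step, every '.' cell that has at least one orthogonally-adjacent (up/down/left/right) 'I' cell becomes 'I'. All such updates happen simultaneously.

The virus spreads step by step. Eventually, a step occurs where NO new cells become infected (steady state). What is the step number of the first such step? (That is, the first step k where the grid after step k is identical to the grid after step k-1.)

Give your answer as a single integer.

Step 0 (initial): 1 infected
Step 1: +3 new -> 4 infected
Step 2: +5 new -> 9 infected
Step 3: +6 new -> 15 infected
Step 4: +5 new -> 20 infected
Step 5: +3 new -> 23 infected
Step 6: +2 new -> 25 infected
Step 7: +2 new -> 27 infected
Step 8: +1 new -> 28 infected
Step 9: +0 new -> 28 infected

Answer: 9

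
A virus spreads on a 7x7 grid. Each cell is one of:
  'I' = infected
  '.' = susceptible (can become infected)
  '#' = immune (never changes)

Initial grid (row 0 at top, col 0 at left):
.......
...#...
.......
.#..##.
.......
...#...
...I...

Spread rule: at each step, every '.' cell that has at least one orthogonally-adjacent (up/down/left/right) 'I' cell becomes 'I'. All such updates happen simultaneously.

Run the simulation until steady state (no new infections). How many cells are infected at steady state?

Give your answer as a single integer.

Answer: 44

Derivation:
Step 0 (initial): 1 infected
Step 1: +2 new -> 3 infected
Step 2: +4 new -> 7 infected
Step 3: +6 new -> 13 infected
Step 4: +6 new -> 19 infected
Step 5: +4 new -> 23 infected
Step 6: +5 new -> 28 infected
Step 7: +5 new -> 33 infected
Step 8: +6 new -> 39 infected
Step 9: +4 new -> 43 infected
Step 10: +1 new -> 44 infected
Step 11: +0 new -> 44 infected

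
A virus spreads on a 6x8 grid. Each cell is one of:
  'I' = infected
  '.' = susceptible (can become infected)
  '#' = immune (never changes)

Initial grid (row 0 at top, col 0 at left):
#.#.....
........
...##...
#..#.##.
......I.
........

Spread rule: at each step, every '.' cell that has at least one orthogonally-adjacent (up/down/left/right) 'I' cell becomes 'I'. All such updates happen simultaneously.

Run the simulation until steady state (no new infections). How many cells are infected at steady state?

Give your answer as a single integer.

Answer: 40

Derivation:
Step 0 (initial): 1 infected
Step 1: +3 new -> 4 infected
Step 2: +4 new -> 8 infected
Step 3: +4 new -> 12 infected
Step 4: +4 new -> 16 infected
Step 5: +6 new -> 22 infected
Step 6: +6 new -> 28 infected
Step 7: +5 new -> 33 infected
Step 8: +4 new -> 37 infected
Step 9: +3 new -> 40 infected
Step 10: +0 new -> 40 infected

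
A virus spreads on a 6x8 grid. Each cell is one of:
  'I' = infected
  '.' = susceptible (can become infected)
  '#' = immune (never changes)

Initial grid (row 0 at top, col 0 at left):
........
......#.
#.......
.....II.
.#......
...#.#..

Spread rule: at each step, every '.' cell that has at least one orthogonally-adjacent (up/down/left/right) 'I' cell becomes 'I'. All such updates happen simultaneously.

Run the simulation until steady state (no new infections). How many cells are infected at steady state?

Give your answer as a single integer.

Answer: 43

Derivation:
Step 0 (initial): 2 infected
Step 1: +6 new -> 8 infected
Step 2: +7 new -> 15 infected
Step 3: +8 new -> 23 infected
Step 4: +7 new -> 30 infected
Step 5: +5 new -> 35 infected
Step 6: +4 new -> 39 infected
Step 7: +3 new -> 42 infected
Step 8: +1 new -> 43 infected
Step 9: +0 new -> 43 infected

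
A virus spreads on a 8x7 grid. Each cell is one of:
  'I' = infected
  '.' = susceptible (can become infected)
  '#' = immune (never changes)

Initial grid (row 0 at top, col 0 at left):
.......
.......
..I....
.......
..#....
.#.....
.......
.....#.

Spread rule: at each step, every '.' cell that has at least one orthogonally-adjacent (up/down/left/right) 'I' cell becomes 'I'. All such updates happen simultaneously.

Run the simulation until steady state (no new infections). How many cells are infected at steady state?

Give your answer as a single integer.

Step 0 (initial): 1 infected
Step 1: +4 new -> 5 infected
Step 2: +7 new -> 12 infected
Step 3: +9 new -> 21 infected
Step 4: +8 new -> 29 infected
Step 5: +8 new -> 37 infected
Step 6: +7 new -> 44 infected
Step 7: +6 new -> 50 infected
Step 8: +2 new -> 52 infected
Step 9: +1 new -> 53 infected
Step 10: +0 new -> 53 infected

Answer: 53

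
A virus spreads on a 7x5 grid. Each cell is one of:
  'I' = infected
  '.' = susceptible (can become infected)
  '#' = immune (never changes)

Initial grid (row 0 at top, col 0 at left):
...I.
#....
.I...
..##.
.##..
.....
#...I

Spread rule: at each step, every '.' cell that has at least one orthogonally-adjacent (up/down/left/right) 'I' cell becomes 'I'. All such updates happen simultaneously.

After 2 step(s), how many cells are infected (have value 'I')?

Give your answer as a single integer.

Answer: 20

Derivation:
Step 0 (initial): 3 infected
Step 1: +9 new -> 12 infected
Step 2: +8 new -> 20 infected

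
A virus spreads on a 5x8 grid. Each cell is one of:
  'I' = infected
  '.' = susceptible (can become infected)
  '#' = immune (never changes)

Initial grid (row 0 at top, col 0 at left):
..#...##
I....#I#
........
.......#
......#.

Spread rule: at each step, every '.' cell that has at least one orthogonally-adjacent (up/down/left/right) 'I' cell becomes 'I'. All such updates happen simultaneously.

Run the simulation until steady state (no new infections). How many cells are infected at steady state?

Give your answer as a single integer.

Answer: 32

Derivation:
Step 0 (initial): 2 infected
Step 1: +4 new -> 6 infected
Step 2: +7 new -> 13 infected
Step 3: +6 new -> 19 infected
Step 4: +7 new -> 26 infected
Step 5: +4 new -> 30 infected
Step 6: +2 new -> 32 infected
Step 7: +0 new -> 32 infected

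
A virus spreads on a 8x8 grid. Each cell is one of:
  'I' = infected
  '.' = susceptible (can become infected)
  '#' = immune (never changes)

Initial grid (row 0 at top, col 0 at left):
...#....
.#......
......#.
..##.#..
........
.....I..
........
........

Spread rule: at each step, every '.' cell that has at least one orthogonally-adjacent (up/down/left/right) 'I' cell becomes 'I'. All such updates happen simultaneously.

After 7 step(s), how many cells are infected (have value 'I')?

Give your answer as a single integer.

Step 0 (initial): 1 infected
Step 1: +4 new -> 5 infected
Step 2: +7 new -> 12 infected
Step 3: +9 new -> 21 infected
Step 4: +7 new -> 28 infected
Step 5: +8 new -> 36 infected
Step 6: +9 new -> 45 infected
Step 7: +7 new -> 52 infected

Answer: 52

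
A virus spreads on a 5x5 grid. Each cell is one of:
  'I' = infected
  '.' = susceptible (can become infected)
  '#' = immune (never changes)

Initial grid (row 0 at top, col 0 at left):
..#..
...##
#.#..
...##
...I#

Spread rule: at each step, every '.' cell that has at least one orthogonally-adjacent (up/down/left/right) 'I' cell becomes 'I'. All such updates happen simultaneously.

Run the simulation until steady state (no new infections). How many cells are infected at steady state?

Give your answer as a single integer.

Answer: 13

Derivation:
Step 0 (initial): 1 infected
Step 1: +1 new -> 2 infected
Step 2: +2 new -> 4 infected
Step 3: +2 new -> 6 infected
Step 4: +2 new -> 8 infected
Step 5: +1 new -> 9 infected
Step 6: +3 new -> 12 infected
Step 7: +1 new -> 13 infected
Step 8: +0 new -> 13 infected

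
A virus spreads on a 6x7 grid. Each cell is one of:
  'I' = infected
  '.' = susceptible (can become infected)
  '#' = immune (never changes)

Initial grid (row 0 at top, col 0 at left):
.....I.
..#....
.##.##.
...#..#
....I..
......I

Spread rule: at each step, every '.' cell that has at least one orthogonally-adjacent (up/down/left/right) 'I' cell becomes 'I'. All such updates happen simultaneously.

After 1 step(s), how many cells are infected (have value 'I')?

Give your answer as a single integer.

Answer: 12

Derivation:
Step 0 (initial): 3 infected
Step 1: +9 new -> 12 infected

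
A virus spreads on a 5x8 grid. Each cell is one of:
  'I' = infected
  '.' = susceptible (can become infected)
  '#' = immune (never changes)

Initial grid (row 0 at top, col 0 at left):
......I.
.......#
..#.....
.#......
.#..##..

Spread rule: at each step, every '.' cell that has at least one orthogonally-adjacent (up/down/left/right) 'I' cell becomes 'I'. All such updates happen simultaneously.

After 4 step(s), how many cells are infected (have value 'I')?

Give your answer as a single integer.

Answer: 18

Derivation:
Step 0 (initial): 1 infected
Step 1: +3 new -> 4 infected
Step 2: +3 new -> 7 infected
Step 3: +5 new -> 12 infected
Step 4: +6 new -> 18 infected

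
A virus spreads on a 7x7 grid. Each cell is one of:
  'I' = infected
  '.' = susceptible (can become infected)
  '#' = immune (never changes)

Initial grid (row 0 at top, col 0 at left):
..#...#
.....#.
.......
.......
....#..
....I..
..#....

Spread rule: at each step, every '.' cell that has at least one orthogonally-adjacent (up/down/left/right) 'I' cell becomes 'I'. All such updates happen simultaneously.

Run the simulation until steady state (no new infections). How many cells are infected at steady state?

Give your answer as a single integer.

Answer: 44

Derivation:
Step 0 (initial): 1 infected
Step 1: +3 new -> 4 infected
Step 2: +6 new -> 10 infected
Step 3: +6 new -> 16 infected
Step 4: +8 new -> 24 infected
Step 5: +7 new -> 31 infected
Step 6: +6 new -> 37 infected
Step 7: +3 new -> 40 infected
Step 8: +3 new -> 43 infected
Step 9: +1 new -> 44 infected
Step 10: +0 new -> 44 infected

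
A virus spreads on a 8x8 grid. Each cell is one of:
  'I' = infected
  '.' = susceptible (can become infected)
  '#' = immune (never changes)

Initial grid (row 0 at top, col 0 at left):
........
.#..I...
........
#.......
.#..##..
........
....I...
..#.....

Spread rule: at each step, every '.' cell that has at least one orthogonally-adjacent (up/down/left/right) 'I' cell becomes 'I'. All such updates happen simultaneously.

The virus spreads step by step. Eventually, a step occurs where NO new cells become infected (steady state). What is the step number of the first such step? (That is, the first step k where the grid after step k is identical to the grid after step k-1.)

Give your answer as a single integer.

Step 0 (initial): 2 infected
Step 1: +8 new -> 10 infected
Step 2: +13 new -> 23 infected
Step 3: +13 new -> 36 infected
Step 4: +13 new -> 49 infected
Step 5: +7 new -> 56 infected
Step 6: +2 new -> 58 infected
Step 7: +0 new -> 58 infected

Answer: 7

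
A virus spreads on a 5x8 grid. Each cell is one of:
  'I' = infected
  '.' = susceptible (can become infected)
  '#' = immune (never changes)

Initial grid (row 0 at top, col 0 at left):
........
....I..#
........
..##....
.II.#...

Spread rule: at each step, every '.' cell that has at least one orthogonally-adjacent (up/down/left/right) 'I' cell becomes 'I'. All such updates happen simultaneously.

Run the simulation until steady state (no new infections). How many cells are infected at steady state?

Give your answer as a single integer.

Answer: 36

Derivation:
Step 0 (initial): 3 infected
Step 1: +7 new -> 10 infected
Step 2: +9 new -> 19 infected
Step 3: +7 new -> 26 infected
Step 4: +6 new -> 32 infected
Step 5: +3 new -> 35 infected
Step 6: +1 new -> 36 infected
Step 7: +0 new -> 36 infected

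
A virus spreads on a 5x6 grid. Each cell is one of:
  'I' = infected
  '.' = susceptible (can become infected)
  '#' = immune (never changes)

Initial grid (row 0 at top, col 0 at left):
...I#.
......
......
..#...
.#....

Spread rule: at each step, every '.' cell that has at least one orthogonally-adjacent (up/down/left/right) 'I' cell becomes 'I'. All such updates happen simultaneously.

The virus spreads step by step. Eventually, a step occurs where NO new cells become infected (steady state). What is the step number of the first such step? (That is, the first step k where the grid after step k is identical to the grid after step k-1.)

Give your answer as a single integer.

Step 0 (initial): 1 infected
Step 1: +2 new -> 3 infected
Step 2: +4 new -> 7 infected
Step 3: +6 new -> 13 infected
Step 4: +6 new -> 19 infected
Step 5: +5 new -> 24 infected
Step 6: +2 new -> 26 infected
Step 7: +1 new -> 27 infected
Step 8: +0 new -> 27 infected

Answer: 8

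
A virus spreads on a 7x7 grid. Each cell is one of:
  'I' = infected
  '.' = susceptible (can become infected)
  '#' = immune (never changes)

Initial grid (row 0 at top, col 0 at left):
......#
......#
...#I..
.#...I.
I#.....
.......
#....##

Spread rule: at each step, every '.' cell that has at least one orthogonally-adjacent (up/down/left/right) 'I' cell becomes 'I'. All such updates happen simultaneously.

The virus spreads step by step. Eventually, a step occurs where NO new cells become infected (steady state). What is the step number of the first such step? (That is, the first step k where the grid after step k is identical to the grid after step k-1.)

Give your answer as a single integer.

Step 0 (initial): 3 infected
Step 1: +7 new -> 10 infected
Step 2: +10 new -> 20 infected
Step 3: +11 new -> 31 infected
Step 4: +8 new -> 39 infected
Step 5: +2 new -> 41 infected
Step 6: +0 new -> 41 infected

Answer: 6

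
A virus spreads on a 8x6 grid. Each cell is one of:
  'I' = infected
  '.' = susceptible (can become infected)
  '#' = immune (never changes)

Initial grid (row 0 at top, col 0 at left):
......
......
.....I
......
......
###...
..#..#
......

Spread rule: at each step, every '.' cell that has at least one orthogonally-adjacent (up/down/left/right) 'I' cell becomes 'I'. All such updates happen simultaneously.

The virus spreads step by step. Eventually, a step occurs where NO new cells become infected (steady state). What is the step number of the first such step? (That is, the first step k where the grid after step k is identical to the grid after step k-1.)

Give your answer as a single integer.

Answer: 12

Derivation:
Step 0 (initial): 1 infected
Step 1: +3 new -> 4 infected
Step 2: +5 new -> 9 infected
Step 3: +6 new -> 15 infected
Step 4: +6 new -> 21 infected
Step 5: +7 new -> 28 infected
Step 6: +6 new -> 34 infected
Step 7: +4 new -> 38 infected
Step 8: +1 new -> 39 infected
Step 9: +1 new -> 40 infected
Step 10: +2 new -> 42 infected
Step 11: +1 new -> 43 infected
Step 12: +0 new -> 43 infected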